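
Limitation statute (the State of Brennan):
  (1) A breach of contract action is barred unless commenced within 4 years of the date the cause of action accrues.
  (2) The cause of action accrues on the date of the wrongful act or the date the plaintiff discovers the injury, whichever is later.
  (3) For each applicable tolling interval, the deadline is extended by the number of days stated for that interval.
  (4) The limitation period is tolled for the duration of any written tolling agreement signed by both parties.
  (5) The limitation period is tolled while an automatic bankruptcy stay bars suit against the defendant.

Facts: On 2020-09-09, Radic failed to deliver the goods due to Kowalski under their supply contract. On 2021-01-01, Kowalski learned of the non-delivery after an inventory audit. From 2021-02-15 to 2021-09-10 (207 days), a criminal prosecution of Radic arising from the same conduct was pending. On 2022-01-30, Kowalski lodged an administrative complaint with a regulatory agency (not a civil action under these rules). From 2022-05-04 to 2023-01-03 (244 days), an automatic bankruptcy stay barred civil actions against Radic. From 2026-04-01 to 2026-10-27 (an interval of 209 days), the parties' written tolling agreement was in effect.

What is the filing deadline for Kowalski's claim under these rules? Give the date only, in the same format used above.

2025-09-02

The claim accrued on 2021-01-01 — the later of the 2020-09-09 act and the 2021-01-01 discovery.
The untolled deadline — 4 years after 2021-01-01 — is 2025-01-01.
Because the automatic bankruptcy stay ran from 2022-05-04 to 2023-01-03, the deadline is extended by 244 days to 2025-09-02.
By the time the written tolling agreement began on 2026-04-01, the limitation period had already expired on 2025-09-02; that interval cannot revive it.
Although a criminal prosecution ran from 2021-02-15 to 2021-09-10, the stated rules do not make that a tolling event, so it is disregarded.
Nothing else in the chronology tolls or restarts the period.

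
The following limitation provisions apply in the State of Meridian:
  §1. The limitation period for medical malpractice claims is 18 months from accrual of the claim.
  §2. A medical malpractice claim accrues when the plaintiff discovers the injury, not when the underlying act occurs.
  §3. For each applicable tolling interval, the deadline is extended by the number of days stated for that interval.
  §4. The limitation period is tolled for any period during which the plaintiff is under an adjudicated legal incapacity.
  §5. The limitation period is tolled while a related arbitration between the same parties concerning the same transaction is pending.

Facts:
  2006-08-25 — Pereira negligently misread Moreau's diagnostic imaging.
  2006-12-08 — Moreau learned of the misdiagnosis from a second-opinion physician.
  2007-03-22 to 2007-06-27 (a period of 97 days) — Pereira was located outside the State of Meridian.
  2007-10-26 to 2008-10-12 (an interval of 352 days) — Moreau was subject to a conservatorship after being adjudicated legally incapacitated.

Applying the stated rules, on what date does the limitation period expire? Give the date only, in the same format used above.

The claim did not accrue until Moreau discovered the injury on 2006-12-08; the 2006-08-25 act date does not start the clock under the stated rule.
18 months from 2006-12-08 is 2008-06-08.
The plaintiff's legal incapacity from 2007-10-26 to 2008-10-12 tolled the period for 352 days, extending the deadline to 2009-05-26.
No stated provision tolls the period for the defendant's absence, so the interval from 2007-03-22 to 2007-06-27 has no effect on the deadline.

2009-05-26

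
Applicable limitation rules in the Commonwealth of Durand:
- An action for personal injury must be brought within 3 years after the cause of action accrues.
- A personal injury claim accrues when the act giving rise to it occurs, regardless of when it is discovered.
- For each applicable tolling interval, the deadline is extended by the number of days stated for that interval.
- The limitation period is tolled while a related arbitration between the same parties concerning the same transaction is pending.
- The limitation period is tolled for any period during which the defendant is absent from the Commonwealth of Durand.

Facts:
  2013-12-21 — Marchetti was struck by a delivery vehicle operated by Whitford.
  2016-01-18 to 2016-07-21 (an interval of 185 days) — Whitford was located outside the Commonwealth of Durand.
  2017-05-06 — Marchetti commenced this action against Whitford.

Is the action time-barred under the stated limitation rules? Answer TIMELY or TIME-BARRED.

The cause of action accrued on 2013-12-21, the date of the act.
The untolled deadline — 3 years after 2013-12-21 — is 2016-12-21.
The period was tolled for 185 days by the defendant's absence from the jurisdiction (2016-01-18 to 2016-07-21), pushing the deadline to 2017-06-24.
The 2017-05-06 filing precedes the 2017-06-24 deadline; the claim is timely.

TIMELY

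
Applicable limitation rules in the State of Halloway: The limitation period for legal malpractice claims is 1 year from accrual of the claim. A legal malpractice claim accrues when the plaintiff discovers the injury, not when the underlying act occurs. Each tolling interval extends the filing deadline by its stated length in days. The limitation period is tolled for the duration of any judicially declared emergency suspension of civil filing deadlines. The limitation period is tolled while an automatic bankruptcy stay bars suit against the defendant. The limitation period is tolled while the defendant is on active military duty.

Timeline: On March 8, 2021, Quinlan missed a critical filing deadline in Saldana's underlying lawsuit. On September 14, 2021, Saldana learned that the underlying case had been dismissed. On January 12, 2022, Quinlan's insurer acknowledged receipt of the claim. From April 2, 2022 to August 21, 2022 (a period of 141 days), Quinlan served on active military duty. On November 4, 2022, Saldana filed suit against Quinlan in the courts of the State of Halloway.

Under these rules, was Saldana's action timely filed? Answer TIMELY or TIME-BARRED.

The claim did not accrue until Saldana discovered the injury on September 14, 2021; the March 8, 2021 act date does not start the clock under the stated rule.
1 year from September 14, 2021 is September 14, 2022.
The defendant's active military service from April 2, 2022 to August 21, 2022 tolled the period for 141 days, extending the deadline to February 2, 2023.
The other events in the timeline have no effect on the limitation period under the stated rules.
Filing on November 4, 2022 beat the February 2, 2023 deadline — the action is timely.

TIMELY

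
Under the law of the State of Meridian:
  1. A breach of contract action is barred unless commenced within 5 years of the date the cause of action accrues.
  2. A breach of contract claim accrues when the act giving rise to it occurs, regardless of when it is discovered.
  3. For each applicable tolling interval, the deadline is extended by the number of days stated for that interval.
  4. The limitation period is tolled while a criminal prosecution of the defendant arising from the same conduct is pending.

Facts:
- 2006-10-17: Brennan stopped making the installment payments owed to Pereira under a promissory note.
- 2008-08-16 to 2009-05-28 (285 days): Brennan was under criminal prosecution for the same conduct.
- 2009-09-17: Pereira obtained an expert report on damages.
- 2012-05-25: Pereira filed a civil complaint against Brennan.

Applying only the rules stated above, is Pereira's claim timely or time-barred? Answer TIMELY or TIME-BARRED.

The claim accrued on 2006-10-17, when the wrongful act occurred.
The untolled deadline — 5 years after 2006-10-17 — is 2011-10-17.
The pending criminal prosecution from 2008-08-16 to 2009-05-28 tolled the period for 285 days, extending the deadline to 2012-07-28.
None of the other events listed affects the running of the period under the stated rules.
Filing on 2012-05-25 beat the 2012-07-28 deadline — the action is timely.

TIMELY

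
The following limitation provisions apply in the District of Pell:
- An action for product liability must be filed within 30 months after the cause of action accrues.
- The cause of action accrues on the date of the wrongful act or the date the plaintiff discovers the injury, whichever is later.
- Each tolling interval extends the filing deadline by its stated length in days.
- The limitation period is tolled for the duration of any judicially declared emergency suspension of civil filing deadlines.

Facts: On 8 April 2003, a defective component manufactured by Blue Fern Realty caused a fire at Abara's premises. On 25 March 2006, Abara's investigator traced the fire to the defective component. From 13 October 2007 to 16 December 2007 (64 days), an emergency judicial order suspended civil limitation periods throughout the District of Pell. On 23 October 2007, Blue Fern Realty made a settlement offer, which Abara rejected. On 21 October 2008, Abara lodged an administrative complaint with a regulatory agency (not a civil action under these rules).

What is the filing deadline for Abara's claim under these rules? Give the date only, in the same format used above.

28 November 2008

The claim accrued on 25 March 2006 — the later of the 8 April 2003 act and the 25 March 2006 discovery.
Adding the 30 months base period to 25 March 2006 gives a deadline of 25 September 2008, before any tolling.
Because the emergency suspension of filing deadlines ran from 13 October 2007 to 16 December 2007, the deadline is extended by 64 days to 28 November 2008.
Nothing else in the chronology tolls or restarts the period.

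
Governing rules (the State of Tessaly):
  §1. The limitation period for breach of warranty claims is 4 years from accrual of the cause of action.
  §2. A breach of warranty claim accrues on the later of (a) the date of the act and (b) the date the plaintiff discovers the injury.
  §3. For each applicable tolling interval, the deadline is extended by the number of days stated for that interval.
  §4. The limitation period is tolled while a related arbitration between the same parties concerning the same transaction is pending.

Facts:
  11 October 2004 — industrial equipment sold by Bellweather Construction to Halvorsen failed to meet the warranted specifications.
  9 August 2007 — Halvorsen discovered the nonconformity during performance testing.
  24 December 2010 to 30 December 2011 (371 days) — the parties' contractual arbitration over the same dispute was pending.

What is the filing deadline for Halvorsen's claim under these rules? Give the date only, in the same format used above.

14 August 2012

Taking the later of the act (11 October 2004) and discovery (9 August 2007), the claim accrued on 9 August 2007.
The untolled deadline — 4 years after 9 August 2007 — is 9 August 2011.
The period was tolled for 371 days by the pending related arbitration (24 December 2010 to 30 December 2011), pushing the deadline to 14 August 2012.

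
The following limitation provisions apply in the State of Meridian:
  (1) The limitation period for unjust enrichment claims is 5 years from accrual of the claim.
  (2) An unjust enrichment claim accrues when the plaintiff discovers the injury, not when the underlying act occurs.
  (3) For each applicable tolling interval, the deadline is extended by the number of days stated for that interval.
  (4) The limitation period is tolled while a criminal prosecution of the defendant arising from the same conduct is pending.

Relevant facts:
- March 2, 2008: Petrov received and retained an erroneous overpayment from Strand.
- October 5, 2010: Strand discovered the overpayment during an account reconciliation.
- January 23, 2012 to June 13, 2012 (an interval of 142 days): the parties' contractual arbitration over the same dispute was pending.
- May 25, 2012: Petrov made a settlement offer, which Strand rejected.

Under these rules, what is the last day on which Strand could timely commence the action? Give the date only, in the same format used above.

October 5, 2015

The claim did not accrue until Strand discovered the injury on October 5, 2010; the March 2, 2008 act date does not start the clock under the stated rule.
Adding the 5 years base period to October 5, 2010 gives a deadline of October 5, 2015, before any tolling.
The pending related arbitration from January 23, 2012 to June 13, 2012 does not toll the period, because no stated rule makes a pending arbitration a tolling event.
The other events in the timeline have no effect on the limitation period under the stated rules.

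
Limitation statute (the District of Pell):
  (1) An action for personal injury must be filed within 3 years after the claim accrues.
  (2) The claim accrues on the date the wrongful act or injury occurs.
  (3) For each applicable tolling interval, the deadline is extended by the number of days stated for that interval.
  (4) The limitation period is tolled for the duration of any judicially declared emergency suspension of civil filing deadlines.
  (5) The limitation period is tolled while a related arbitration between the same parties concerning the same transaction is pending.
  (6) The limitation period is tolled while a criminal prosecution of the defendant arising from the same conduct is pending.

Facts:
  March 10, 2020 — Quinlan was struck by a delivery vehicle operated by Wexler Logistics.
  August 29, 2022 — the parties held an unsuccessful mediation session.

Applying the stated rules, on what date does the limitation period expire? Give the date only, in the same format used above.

The limitation period began to run on March 10, 2020.
Adding the 3 years base period to March 10, 2020 gives a deadline of March 10, 2023, before any tolling.
None of the other events listed affects the running of the period under the stated rules.

March 10, 2023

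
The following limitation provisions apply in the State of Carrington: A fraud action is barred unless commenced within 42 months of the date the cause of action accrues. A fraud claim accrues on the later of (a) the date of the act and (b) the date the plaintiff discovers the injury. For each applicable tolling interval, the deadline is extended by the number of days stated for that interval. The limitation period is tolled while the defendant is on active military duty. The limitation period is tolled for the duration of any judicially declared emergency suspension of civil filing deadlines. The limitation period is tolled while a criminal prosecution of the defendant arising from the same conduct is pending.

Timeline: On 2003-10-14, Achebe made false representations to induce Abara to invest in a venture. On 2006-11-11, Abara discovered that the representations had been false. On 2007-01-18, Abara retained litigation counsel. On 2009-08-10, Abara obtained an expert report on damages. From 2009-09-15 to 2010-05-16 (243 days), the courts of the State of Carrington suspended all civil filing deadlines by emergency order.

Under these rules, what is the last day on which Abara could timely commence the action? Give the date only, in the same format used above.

2011-01-09

Taking the later of the act (2003-10-14) and discovery (2006-11-11), the claim accrued on 2006-11-11.
Adding the 42 months base period to 2006-11-11 gives a deadline of 2010-05-11, before any tolling.
The period was tolled for 243 days by the emergency suspension of filing deadlines (2009-09-15 to 2010-05-16), pushing the deadline to 2011-01-09.
Nothing else in the chronology tolls or restarts the period.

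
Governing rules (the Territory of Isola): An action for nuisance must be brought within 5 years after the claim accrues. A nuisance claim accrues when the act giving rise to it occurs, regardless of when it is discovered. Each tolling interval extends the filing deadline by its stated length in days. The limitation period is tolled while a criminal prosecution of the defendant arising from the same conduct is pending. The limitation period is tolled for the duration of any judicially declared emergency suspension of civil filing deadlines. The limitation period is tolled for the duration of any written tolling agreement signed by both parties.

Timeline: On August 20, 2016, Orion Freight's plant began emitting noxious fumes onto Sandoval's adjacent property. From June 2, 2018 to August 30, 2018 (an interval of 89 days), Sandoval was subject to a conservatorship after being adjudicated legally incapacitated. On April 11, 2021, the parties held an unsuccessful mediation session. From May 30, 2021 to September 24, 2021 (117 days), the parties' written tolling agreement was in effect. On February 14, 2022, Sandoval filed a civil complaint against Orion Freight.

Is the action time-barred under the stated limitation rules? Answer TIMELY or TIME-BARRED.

TIME-BARRED

The limitation period began to run on August 20, 2016.
5 years from August 20, 2016 is August 20, 2021.
The period was tolled for 117 days by the written tolling agreement (May 30, 2021 to September 24, 2021), pushing the deadline to December 15, 2021.
Although the plaintiff's incapacity ran from June 2, 2018 to August 30, 2018, the stated rules do not make that a tolling event, so it is disregarded.
The other events in the timeline have no effect on the limitation period under the stated rules.
Filing on February 14, 2022 missed the December 15, 2021 deadline — the action is time-barred.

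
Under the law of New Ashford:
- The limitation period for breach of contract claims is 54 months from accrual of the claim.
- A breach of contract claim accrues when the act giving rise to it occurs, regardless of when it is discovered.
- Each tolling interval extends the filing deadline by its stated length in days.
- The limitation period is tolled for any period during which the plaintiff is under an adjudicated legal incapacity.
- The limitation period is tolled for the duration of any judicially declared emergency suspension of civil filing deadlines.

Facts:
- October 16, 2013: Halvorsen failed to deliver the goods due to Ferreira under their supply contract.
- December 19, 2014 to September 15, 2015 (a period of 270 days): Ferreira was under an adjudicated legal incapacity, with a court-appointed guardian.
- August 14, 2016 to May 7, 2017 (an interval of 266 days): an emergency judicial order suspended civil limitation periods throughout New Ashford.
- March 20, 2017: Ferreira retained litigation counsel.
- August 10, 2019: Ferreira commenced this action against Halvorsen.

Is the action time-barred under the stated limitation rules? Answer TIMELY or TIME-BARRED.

TIMELY

The claim accrued on October 16, 2013, when the wrongful act occurred.
Adding the 54 months base period to October 16, 2013 gives a deadline of April 16, 2018, before any tolling.
The plaintiff's legal incapacity from December 19, 2014 to September 15, 2015 tolled the period for 270 days, extending the deadline to January 11, 2019.
The emergency suspension of filing deadlines from August 14, 2016 to May 7, 2017 tolled the period for 266 days, extending the deadline to October 4, 2019.
None of the other events listed affects the running of the period under the stated rules.
Ferreira filed on August 10, 2019, before the October 4, 2019 deadline, so the action is timely.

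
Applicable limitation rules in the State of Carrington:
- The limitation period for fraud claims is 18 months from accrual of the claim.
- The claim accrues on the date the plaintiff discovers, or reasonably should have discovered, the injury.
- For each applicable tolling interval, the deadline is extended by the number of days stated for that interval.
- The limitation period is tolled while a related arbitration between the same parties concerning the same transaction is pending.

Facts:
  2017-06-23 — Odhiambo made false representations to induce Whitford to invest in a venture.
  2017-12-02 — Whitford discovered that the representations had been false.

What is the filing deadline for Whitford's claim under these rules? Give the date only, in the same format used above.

2019-06-02

Accrual is tied to discovery, so the period began on 2017-12-02 rather than on 2017-06-23 when the act occurred.
18 months from 2017-12-02 is 2019-06-02.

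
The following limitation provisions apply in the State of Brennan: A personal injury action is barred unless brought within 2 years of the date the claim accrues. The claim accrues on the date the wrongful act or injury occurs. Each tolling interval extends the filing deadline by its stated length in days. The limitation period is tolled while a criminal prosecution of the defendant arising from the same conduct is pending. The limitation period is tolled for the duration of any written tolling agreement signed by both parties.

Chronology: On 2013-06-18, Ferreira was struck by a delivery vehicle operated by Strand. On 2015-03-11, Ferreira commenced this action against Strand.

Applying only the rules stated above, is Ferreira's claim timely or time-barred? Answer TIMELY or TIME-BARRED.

The claim accrued on 2013-06-18, the date of the act.
The untolled deadline — 2 years after 2013-06-18 — is 2015-06-18.
Filing on 2015-03-11 beat the 2015-06-18 deadline — the action is timely.

TIMELY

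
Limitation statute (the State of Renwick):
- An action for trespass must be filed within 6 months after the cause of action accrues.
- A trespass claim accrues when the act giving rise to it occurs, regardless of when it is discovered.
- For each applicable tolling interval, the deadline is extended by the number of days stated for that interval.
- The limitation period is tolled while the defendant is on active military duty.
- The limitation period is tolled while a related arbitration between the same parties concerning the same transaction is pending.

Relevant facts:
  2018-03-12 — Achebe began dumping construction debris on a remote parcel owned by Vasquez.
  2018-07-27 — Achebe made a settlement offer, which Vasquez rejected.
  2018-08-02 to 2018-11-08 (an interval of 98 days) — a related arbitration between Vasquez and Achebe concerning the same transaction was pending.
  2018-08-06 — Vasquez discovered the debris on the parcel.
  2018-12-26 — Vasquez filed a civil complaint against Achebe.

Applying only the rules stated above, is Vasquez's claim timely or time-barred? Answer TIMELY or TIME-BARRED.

TIME-BARRED

Because the rule ties accrual to occurrence, the claim accrued on 2018-03-12, not on the 2018-08-06 discovery date.
The untolled deadline — 6 months after 2018-03-12 — is 2018-09-12.
The pending related arbitration from 2018-08-02 to 2018-11-08 tolled the period for 98 days, extending the deadline to 2018-12-19.
Nothing else in the chronology tolls or restarts the period.
The 2018-12-26 filing falls after the 2018-12-19 deadline; the claim is time-barred.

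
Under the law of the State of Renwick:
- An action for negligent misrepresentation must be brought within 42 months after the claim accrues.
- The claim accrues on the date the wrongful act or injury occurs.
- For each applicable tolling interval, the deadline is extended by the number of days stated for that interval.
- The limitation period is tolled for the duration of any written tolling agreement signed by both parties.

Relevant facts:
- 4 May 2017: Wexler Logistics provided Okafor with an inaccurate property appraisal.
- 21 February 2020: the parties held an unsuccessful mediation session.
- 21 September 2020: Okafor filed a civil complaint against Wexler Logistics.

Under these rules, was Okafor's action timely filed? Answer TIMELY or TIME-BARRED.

The claim accrued on 4 May 2017, when the wrongful act occurred.
The untolled deadline — 42 months after 4 May 2017 — is 4 November 2020.
The other events in the timeline have no effect on the limitation period under the stated rules.
Filing on 21 September 2020 beat the 4 November 2020 deadline — the action is timely.

TIMELY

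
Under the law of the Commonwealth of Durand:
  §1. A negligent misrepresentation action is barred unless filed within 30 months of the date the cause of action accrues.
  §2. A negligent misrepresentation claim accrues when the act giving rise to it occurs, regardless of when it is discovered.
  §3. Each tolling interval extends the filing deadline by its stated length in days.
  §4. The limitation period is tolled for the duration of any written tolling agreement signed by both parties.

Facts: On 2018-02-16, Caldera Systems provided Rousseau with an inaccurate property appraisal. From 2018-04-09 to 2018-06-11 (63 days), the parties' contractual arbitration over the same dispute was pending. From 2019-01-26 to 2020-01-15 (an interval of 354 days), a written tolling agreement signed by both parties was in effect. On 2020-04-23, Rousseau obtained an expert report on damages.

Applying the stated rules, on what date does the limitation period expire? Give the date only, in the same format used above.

The claim accrued on 2018-02-16, when the wrongful act occurred.
Adding the 30 months base period to 2018-02-16 gives a deadline of 2020-08-16, before any tolling.
The written tolling agreement from 2019-01-26 to 2020-01-15 tolled the period for 354 days, extending the deadline to 2021-08-05.
The pending related arbitration from 2018-04-09 to 2018-06-11 does not toll the period, because no stated rule makes a pending arbitration a tolling event.
Nothing else in the chronology tolls or restarts the period.

2021-08-05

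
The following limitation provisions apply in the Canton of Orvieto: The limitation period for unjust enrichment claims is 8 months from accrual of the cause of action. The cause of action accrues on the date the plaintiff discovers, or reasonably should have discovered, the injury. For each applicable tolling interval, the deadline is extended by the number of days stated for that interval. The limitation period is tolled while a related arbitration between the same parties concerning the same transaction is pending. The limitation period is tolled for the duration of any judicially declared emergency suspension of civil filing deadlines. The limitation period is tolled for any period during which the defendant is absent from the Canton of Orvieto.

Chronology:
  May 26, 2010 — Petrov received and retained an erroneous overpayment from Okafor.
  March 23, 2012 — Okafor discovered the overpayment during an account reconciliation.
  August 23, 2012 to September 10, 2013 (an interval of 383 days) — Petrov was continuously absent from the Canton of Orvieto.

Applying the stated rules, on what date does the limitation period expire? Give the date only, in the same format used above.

December 11, 2013

Under the discovery rule, the claim accrued on March 23, 2012, when Okafor discovered the injury — not on the May 26, 2010 date of the underlying act.
The untolled deadline — 8 months after March 23, 2012 — is November 23, 2012.
The period was tolled for 383 days by the defendant's absence from the jurisdiction (August 23, 2012 to September 10, 2013), pushing the deadline to December 11, 2013.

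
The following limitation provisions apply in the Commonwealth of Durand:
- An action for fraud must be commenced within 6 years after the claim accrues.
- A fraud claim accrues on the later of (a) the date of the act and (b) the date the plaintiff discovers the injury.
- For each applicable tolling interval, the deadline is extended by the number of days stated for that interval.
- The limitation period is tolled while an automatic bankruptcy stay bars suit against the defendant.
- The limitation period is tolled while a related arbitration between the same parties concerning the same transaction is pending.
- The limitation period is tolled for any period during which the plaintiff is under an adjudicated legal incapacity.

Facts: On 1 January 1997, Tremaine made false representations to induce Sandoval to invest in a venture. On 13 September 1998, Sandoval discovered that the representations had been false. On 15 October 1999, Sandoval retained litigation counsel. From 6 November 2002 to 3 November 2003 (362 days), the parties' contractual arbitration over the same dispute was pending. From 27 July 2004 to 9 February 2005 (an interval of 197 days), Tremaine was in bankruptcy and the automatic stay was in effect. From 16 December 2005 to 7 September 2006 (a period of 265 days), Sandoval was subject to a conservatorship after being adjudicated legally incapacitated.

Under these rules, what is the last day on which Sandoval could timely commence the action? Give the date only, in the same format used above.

Taking the later of the act (1 January 1997) and discovery (13 September 1998), the claim accrued on 13 September 1998.
The untolled deadline — 6 years after 13 September 1998 — is 13 September 2004.
The pending related arbitration from 6 November 2002 to 3 November 2003 tolled the period for 362 days, extending the deadline to 10 September 2005.
The automatic bankruptcy stay from 27 July 2004 to 9 February 2005 tolled the period for 197 days, extending the deadline to 26 March 2006.
The period was tolled for 265 days by the plaintiff's legal incapacity (16 December 2005 to 7 September 2006), pushing the deadline to 16 December 2006.
None of the other events listed affects the running of the period under the stated rules.

16 December 2006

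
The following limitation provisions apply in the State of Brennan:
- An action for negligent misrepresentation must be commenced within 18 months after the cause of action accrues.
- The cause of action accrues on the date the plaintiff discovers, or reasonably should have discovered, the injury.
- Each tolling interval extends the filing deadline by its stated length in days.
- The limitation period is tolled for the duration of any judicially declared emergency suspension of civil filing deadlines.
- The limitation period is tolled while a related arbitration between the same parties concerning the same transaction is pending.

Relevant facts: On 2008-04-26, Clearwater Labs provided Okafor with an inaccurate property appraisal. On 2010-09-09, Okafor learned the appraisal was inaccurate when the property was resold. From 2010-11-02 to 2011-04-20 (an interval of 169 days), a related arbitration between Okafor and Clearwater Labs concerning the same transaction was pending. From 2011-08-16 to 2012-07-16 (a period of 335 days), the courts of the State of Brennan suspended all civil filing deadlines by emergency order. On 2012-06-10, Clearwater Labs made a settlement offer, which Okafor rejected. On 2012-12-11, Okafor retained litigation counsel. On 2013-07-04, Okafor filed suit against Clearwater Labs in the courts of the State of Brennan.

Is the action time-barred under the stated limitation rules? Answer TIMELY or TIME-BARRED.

Under the discovery rule, the claim accrued on 2010-09-09, when Okafor discovered the injury — not on the 2008-04-26 date of the underlying act.
Adding the 18 months base period to 2010-09-09 gives a deadline of 2012-03-09, before any tolling.
Because the pending related arbitration ran from 2010-11-02 to 2011-04-20, the deadline is extended by 169 days to 2012-08-25.
Because the emergency suspension of filing deadlines ran from 2011-08-16 to 2012-07-16, the deadline is extended by 335 days to 2013-07-26.
Nothing else in the chronology tolls or restarts the period.
Filing on 2013-07-04 beat the 2013-07-26 deadline — the action is timely.

TIMELY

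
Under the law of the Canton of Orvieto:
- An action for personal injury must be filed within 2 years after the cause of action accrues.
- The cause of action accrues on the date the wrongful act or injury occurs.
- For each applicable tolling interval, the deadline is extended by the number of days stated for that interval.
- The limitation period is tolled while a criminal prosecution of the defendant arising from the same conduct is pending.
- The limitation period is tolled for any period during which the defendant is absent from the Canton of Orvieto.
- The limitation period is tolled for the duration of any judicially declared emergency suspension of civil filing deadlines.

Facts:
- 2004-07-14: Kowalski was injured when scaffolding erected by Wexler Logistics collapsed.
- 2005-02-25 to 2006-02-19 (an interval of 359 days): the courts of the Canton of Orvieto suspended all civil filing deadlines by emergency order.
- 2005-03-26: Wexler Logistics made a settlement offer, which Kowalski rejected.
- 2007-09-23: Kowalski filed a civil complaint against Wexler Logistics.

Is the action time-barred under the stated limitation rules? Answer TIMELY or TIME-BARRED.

The limitation period began to run on 2004-07-14.
The untolled deadline — 2 years after 2004-07-14 — is 2006-07-14.
The emergency suspension of filing deadlines from 2005-02-25 to 2006-02-19 tolled the period for 359 days, extending the deadline to 2007-07-08.
Nothing else in the chronology tolls or restarts the period.
Kowalski filed on 2007-09-23, after the 2007-07-08 deadline, so the action is time-barred.

TIME-BARRED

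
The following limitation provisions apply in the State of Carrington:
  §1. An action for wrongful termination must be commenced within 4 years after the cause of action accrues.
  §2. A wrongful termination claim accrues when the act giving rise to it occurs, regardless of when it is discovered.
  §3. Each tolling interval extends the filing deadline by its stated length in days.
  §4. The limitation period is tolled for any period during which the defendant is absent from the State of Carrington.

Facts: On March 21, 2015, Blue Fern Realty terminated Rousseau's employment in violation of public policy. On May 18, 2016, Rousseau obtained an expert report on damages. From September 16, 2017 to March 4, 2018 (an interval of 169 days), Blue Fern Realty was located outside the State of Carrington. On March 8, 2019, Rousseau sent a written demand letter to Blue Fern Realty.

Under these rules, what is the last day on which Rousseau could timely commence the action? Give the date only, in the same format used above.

September 6, 2019

The claim accrued on March 21, 2015, when the wrongful act occurred.
4 years from March 21, 2015 is March 21, 2019.
The defendant's absence from the jurisdiction from September 16, 2017 to March 4, 2018 tolled the period for 169 days, extending the deadline to September 6, 2019.
The other events in the timeline have no effect on the limitation period under the stated rules.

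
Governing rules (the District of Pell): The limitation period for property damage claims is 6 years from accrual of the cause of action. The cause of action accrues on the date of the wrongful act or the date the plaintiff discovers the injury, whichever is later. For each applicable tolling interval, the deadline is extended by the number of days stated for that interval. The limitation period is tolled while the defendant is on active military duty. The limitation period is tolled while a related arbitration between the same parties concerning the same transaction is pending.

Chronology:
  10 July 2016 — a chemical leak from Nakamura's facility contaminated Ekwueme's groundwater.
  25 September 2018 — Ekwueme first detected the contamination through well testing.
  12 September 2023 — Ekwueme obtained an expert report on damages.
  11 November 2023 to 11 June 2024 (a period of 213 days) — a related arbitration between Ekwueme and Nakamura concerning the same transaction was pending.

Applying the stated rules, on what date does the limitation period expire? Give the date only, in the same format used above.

26 April 2025

Because discovery on 25 September 2018 post-dates the 10 July 2016 act, accrual under the later-of rule falls on 25 September 2018.
The untolled deadline — 6 years after 25 September 2018 — is 25 September 2024.
Because the pending related arbitration ran from 11 November 2023 to 11 June 2024, the deadline is extended by 213 days to 26 April 2025.
None of the other events listed affects the running of the period under the stated rules.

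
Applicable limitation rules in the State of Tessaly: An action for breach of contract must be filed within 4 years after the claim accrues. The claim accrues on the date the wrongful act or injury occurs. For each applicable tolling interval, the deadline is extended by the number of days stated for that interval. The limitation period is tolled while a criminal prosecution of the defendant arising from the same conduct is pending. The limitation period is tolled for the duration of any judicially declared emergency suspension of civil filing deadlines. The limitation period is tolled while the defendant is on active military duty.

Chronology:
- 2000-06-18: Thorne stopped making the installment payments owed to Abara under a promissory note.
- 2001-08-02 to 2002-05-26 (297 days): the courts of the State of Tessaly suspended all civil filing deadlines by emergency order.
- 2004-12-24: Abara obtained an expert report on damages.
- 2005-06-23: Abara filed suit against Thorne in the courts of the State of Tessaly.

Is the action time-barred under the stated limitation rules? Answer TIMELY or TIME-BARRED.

TIME-BARRED

The claim accrued on 2000-06-18, the date of the act.
The untolled deadline — 4 years after 2000-06-18 — is 2004-06-18.
The period was tolled for 297 days by the emergency suspension of filing deadlines (2001-08-02 to 2002-05-26), pushing the deadline to 2005-04-11.
Nothing else in the chronology tolls or restarts the period.
Abara filed on 2005-06-23, after the 2005-04-11 deadline, so the action is time-barred.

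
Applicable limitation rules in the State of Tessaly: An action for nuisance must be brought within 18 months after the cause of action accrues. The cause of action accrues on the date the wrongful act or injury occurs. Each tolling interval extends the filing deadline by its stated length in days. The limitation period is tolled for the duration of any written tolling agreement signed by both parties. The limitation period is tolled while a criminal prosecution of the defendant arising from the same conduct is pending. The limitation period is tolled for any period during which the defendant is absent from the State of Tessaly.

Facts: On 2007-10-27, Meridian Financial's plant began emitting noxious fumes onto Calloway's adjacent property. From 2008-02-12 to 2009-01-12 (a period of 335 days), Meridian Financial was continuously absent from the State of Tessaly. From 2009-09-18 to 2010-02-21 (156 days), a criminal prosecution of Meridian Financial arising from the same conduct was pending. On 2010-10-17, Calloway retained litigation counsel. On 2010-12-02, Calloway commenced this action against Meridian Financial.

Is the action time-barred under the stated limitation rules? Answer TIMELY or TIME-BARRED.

The cause of action accrued on 2007-10-27, the date of the act.
Adding the 18 months base period to 2007-10-27 gives a deadline of 2009-04-27, before any tolling.
Because the defendant's absence from the jurisdiction ran from 2008-02-12 to 2009-01-12, the deadline is extended by 335 days to 2010-03-28.
The period was tolled for 156 days by the pending criminal prosecution (2009-09-18 to 2010-02-21), pushing the deadline to 2010-08-31.
None of the other events listed affects the running of the period under the stated rules.
The 2010-12-02 filing falls after the 2010-08-31 deadline; the claim is time-barred.

TIME-BARRED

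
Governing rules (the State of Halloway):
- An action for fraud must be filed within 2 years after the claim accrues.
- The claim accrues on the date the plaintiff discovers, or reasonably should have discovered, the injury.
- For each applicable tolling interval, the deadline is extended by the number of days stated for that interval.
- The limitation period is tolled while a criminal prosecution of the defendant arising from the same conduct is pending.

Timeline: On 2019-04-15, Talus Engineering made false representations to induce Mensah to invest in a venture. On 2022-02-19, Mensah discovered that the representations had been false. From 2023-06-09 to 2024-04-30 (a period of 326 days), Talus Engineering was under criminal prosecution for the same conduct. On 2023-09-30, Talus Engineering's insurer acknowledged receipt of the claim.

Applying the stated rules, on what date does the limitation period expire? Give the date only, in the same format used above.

Under the discovery rule, the claim accrued on 2022-02-19, when Mensah discovered the injury — not on the 2019-04-15 date of the underlying act.
2 years from 2022-02-19 is 2024-02-19.
The pending criminal prosecution from 2023-06-09 to 2024-04-30 tolled the period for 326 days, extending the deadline to 2025-01-10.
The other events in the timeline have no effect on the limitation period under the stated rules.

2025-01-10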